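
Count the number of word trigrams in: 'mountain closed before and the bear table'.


Word trigrams from [7] words:
  Trigram 1: (mountain closed before)
  Trigram 2: (closed before and)
  Trigram 3: (before and the)
  Trigram 4: (and the bear)
  Trigram 5: (the bear table)
Total word trigrams: 7 - 2 = 5

5


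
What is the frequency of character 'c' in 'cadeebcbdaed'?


Scanning 'cadeebcbdaed' for 'c':
  Position 0: 'c' -> MATCH (count: 1)
  Position 6: 'c' -> MATCH (count: 2)
Total occurrences of 'c': 2

2


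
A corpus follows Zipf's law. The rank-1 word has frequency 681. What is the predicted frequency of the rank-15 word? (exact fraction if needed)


Zipf's law: freq(rank) = f1 / rank
f1 = 681, rank = 15
freq = 681 / 15
GCD(681, 15) = 3
Simplified: 227/5

227/5


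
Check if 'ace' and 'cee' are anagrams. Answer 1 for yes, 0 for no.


Sort characters of 'ace': 'ace'
Sort characters of 'cee': 'cee'
Sorted forms differ -> they are NOT anagrams
Result: 0

0


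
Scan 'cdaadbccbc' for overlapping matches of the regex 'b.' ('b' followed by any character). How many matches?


Pattern: b. means 'b' followed by any character.
Scanning 'cdaadbccbc' position-by-position:
  Pos 0: window 'cd' -> no
  Pos 1: window 'da' -> no
  Pos 2: window 'aa' -> no
  Pos 3: window 'ad' -> no
  Pos 4: window 'db' -> no
  Pos 5: window 'bc' -> MATCH
  Pos 6: window 'cc' -> no
  Pos 7: window 'cb' -> no
  Pos 8: window 'bc' -> MATCH
  Pos 9: window 'c' -> no
Total matches: 2

2


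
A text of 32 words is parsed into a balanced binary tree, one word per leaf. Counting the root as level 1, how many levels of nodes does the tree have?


In a balanced binary tree with n leaves the deepest leaf is ceil(log2(n)) edges below the root,
so counting node levels inclusive of root and leaves gives ceil(log2(n)) + 1 levels.
log2(32) = 5.0000
ceil(5.0000) = 5
levels = 5 + 1 = 6

6


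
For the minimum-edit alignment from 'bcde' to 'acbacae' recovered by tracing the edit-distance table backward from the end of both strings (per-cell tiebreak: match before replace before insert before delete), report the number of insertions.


Edit distance = 4. Backtracking from cell (4, 7) with preference match > replace > insert > delete,
then listing the resulting alignment 'bcde' -> 'acbacae' left to right:
  Step 1: insert 'a' [insertion #1]
  Step 2: insert 'c' [insertion #2]
  Step 3: keep 'b'
  Step 4: insert 'a' [insertion #3]
  Step 5: keep 'c'
  Step 6: replace d->a
  Step 7: keep 'e'
Total insertions: 3

3


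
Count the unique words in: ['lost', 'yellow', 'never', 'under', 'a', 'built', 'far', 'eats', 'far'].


Listing all tokens and tracking unique types:
  Token 1: 'lost' -> NEW (unique so far: 1)
  Token 2: 'yellow' -> NEW (unique so far: 2)
  Token 3: 'never' -> NEW (unique so far: 3)
  Token 4: 'under' -> NEW (unique so far: 4)
  Token 5: 'a' -> NEW (unique so far: 5)
  Token 6: 'built' -> NEW (unique so far: 6)
  Token 7: 'far' -> NEW (unique so far: 7)
  Token 8: 'eats' -> NEW (unique so far: 8)
  Token 9: 'far' -> duplicate (unique so far: 8)
Unique types: ('a', 'built', 'eats', 'far', 'lost', 'never', 'under', 'yellow')
Vocabulary size: 8

8


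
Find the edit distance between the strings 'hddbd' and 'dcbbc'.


Building DP table for s1='hddbd' (len 5) and s2='dcbbc' (len 5):
       d  c  b  b  c
    0  1  2  3  4  5
  h 1  1  2  3  4  5
  d 2  1  2  3  4  5
  d 3  2  2  3  4  5
  b 4  3  3  2  3  4
  d 5  4  4  3  3  4
Edit distance = dp[5][5] = 4

4


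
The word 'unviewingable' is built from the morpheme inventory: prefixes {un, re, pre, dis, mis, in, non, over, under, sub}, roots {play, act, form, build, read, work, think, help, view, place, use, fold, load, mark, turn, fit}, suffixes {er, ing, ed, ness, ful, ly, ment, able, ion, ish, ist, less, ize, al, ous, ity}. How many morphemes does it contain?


Segmenting 'unviewingable' against the inventory:
  'un' -> prefix (morpheme 1)
  'view' -> root (morpheme 2)
  'ing' -> suffix (morpheme 3)
  'able' -> suffix (morpheme 4)
Total morphemes: 4

4


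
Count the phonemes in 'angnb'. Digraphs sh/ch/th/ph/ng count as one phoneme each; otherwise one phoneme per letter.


Parsing 'angnb' greedily, digraphs first:
  'a' -> vowel phoneme (phonemes so far: 1)
  'ng' -> digraph (1 consonant phoneme) (phonemes so far: 2)
  'n' -> consonant phoneme (phonemes so far: 3)
  'b' -> consonant phoneme (phonemes so far: 4)
Total phonemes: 4

4


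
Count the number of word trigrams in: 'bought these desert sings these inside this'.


Word trigrams from [7] words:
  Trigram 1: (bought these desert)
  Trigram 2: (these desert sings)
  Trigram 3: (desert sings these)
  Trigram 4: (sings these inside)
  Trigram 5: (these inside this)
Total word trigrams: 7 - 2 = 5

5


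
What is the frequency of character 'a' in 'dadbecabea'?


Scanning 'dadbecabea' for 'a':
  Position 1: 'a' -> MATCH (count: 1)
  Position 6: 'a' -> MATCH (count: 2)
  Position 9: 'a' -> MATCH (count: 3)
Total occurrences of 'a': 3

3


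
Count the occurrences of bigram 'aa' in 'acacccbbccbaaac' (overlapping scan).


Scanning 'acacccbbccbaaac' for bigram 'aa':
  Position 0: 'ac' -> no
  Position 1: 'ca' -> no
  Position 2: 'ac' -> no
  Position 3: 'cc' -> no
  Position 4: 'cc' -> no
  Position 5: 'cb' -> no
  Position 6: 'bb' -> no
  Position 7: 'bc' -> no
  Position 8: 'cc' -> no
  Position 9: 'cb' -> no
  Position 10: 'ba' -> no
  Position 11: 'aa' -> MATCH
  Position 12: 'aa' -> MATCH
  Position 13: 'ac' -> no
Total matches: 2

2


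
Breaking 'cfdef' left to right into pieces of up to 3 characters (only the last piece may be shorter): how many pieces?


'cfdef' has 5 characters.
Chunking with max size 3:
  Chunk 1: 'cfd' (positions 0-2)
  Chunk 2: 'ef' (positions 3-4)
Total chunks: ceil(5 / 3) = 2

2


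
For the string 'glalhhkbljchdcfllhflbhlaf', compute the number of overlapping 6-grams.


String 'glalhhkbljchdcfllhflbhlaf' has length L = 25.
Number of overlapping n-grams = L - n + 1
Substituting: 25 - 6 + 1 = 20

20


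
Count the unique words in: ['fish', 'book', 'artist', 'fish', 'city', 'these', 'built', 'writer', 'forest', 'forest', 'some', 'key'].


Listing all tokens and tracking unique types:
  Token 1: 'fish' -> NEW (unique so far: 1)
  Token 2: 'book' -> NEW (unique so far: 2)
  Token 3: 'artist' -> NEW (unique so far: 3)
  Token 4: 'fish' -> duplicate (unique so far: 3)
  Token 5: 'city' -> NEW (unique so far: 4)
  Token 6: 'these' -> NEW (unique so far: 5)
  Token 7: 'built' -> NEW (unique so far: 6)
  Token 8: 'writer' -> NEW (unique so far: 7)
  Token 9: 'forest' -> NEW (unique so far: 8)
  Token 10: 'forest' -> duplicate (unique so far: 8)
  Token 11: 'some' -> NEW (unique so far: 9)
  Token 12: 'key' -> NEW (unique so far: 10)
Unique types: ('artist', 'book', 'built', 'city', 'fish', 'forest', 'key', 'some', 'these', 'writer')
Vocabulary size: 10

10


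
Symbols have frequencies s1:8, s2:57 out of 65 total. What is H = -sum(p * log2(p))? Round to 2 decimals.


Computing entropy H = -sum(p_i * log2(p_i)):
  s1: p = 8/65 = 0.1231, -p*log2(p) = 0.3720
  s2: p = 57/65 = 0.8769, -p*log2(p) = 0.1662
H = sum of terms = 0.5382
Rounded to 2 decimals: 0.54

0.54


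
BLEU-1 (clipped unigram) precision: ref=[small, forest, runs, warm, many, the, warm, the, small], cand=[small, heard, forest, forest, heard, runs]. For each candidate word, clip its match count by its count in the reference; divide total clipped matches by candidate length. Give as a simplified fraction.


Reference word counts: {'forest': 1, 'many': 1, 'runs': 1, 'small': 2, 'the': 2, 'warm': 2}
Checking each candidate word (with clipping):
  'small' -> in reference (ref count 2, used 1/2) -> match (matches: 1)
  'heard' -> not in reference -> no match (matches: 1)
  'forest' -> in reference (ref count 1, used 1/1) -> match (matches: 2)
  'forest' -> ref count 1 already used up (1/1) -> clipped, no match (matches: 2)
  'heard' -> not in reference -> no match (matches: 2)
  'runs' -> in reference (ref count 1, used 1/1) -> match (matches: 3)
Clipped matches: 3, Candidate length: 6
Precision = 3/6 = 1/2

1/2


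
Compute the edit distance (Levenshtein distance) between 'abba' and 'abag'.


Building DP table for s1='abba' (len 4) and s2='abag' (len 4):
       a  b  a  g
    0  1  2  3  4
  a 1  0  1  2  3
  b 2  1  0  1  2
  b 3  2  1  1  2
  a 4  3  2  1  2
Edit distance = dp[4][4] = 2

2


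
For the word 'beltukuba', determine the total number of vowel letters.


Scanning each character of 'beltukuba':
  Position 1: 'b' -> consonant (running count: 0)
  Position 2: 'e' -> vowel (running count: 1)
  Position 3: 'l' -> consonant (running count: 1)
  Position 4: 't' -> consonant (running count: 1)
  Position 5: 'u' -> vowel (running count: 2)
  Position 6: 'k' -> consonant (running count: 2)
  Position 7: 'u' -> vowel (running count: 3)
  Position 8: 'b' -> consonant (running count: 3)
  Position 9: 'a' -> vowel (running count: 4)
Total vowels: 4

4


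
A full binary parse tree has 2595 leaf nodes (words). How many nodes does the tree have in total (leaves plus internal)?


Leaf nodes (terminals): 2595
Internal nodes = n - 1 = 2595 - 1 = 2594
Total = leaves + internal = 2595 + 2594 = 5189

5189


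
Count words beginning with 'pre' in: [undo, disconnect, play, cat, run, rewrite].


Checking each word for prefix 'pre':
  'undo' -> no (count: 0)
  'disconnect' -> no (count: 0)
  'play' -> no (count: 0)
  'cat' -> no (count: 0)
  'run' -> no (count: 0)
  'rewrite' -> no (count: 0)
Total with prefix 'pre': 0

0


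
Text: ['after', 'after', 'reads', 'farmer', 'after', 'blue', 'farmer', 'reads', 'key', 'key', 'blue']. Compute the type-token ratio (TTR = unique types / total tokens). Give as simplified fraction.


Tokens: 11
Unique types: ('after', 'blue', 'farmer', 'key', 'reads') = 5
TTR = 5/11
Already in lowest terms.

5/11


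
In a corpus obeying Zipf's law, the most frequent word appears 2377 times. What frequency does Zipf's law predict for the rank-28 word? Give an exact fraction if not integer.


Zipf's law: freq(rank) = f1 / rank
f1 = 2377, rank = 28
freq = 2377 / 28
GCD(2377, 28) = 1
Simplified: 2377/28

2377/28


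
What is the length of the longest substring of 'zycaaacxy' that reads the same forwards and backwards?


Scanning 'zycaaacxy' for palindromic substrings.
Substring at positions 2-6: 'caaac'.
Check: reverse('caaac') = 'caaac' -> palindrome confirmed.
Neighbouring characters ('y' / 'x') break symmetry, so it cannot extend further.
No longer palindromic substring exists; longest length = 5

5


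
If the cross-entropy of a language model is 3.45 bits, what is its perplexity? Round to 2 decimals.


Perplexity formula: PP = 2^H
H = 3.45
PP = 2^3.45
Decompose: 2^3.45 = 2^3 * 2^0.45
2^3 = 8, 2^0.45 ~ 1.3660403
PP ~ 8 * 1.3660403 = 10.9283224
Rounded to 2 decimals: 10.93

10.93


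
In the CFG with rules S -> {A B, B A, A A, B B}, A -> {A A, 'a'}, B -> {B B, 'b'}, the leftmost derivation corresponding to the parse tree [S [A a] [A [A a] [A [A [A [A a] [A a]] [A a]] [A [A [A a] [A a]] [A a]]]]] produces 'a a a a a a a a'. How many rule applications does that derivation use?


Every bracketed nonterminal node [X ...] in the tree is produced by exactly one rule application.
Reading the tree off as a leftmost derivation:
  Step 1: S  =>  A A   (applied S -> A A)
  Step 2: A A  =>  a A   (applied A -> a)
  Step 3: a A  =>  a A A   (applied A -> A A)
  Step 4: a A A  =>  a a A   (applied A -> a)
  Step 5: a a A  =>  a a A A   (applied A -> A A)
  Step 6: a a A A  =>  a a A A A   (applied A -> A A)
  Step 7: a a A A A  =>  a a A A A A   (applied A -> A A)
  Step 8: a a A A A A  =>  a a a A A A   (applied A -> a)
  Step 9: a a a A A A  =>  a a a a A A   (applied A -> a)
  Step 10: a a a a A A  =>  a a a a a A   (applied A -> a)
  Step 11: a a a a a A  =>  a a a a a A A   (applied A -> A A)
  Step 12: a a a a a A A  =>  a a a a a A A A   (applied A -> A A)
  Step 13: a a a a a A A A  =>  a a a a a a A A   (applied A -> a)
  Step 14: a a a a a a A A  =>  a a a a a a a A   (applied A -> a)
  Step 15: a a a a a a a A  =>  a a a a a a a a   (applied A -> a)
Final yield: a a a a a a a a
Total rewrite steps: 15

15


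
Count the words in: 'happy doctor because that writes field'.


Counting words by splitting on spaces:
  Word 1: 'happy'
  Word 2: 'doctor'
  Word 3: 'because'
  Word 4: 'that'
  Word 5: 'writes'
  Word 6: 'field'
Total words: 6

6


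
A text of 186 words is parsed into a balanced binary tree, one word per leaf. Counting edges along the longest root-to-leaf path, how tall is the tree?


In a balanced binary tree with n leaves the deepest leaf is ceil(log2(n)) edges below the root.
log2(186) = 7.5392
ceil(7.5392) = 8
height (edges) = 8

8


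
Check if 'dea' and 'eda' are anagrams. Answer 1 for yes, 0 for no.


Sort characters of 'dea': 'ade'
Sort characters of 'eda': 'ade'
Sorted forms match -> they ARE anagrams
Result: 1

1


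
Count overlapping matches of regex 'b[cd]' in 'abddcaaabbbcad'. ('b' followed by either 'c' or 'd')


Pattern: b[cd] means 'b' followed by either 'c' or 'd'.
Scanning 'abddcaaabbbcad' position-by-position:
  Pos 0: window 'ab' -> no
  Pos 1: window 'bd' -> MATCH
  Pos 2: window 'dd' -> no
  Pos 3: window 'dc' -> no
  Pos 4: window 'ca' -> no
  Pos 5: window 'aa' -> no
  Pos 6: window 'aa' -> no
  Pos 7: window 'ab' -> no
  Pos 8: window 'bb' -> no
  Pos 9: window 'bb' -> no
  Pos 10: window 'bc' -> MATCH
  Pos 11: window 'ca' -> no
  Pos 12: window 'ad' -> no
  Pos 13: window 'd' -> no
Total matches: 2

2


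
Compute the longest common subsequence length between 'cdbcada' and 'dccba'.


DP table for LCS of 'cdbcada' and 'dccba':
       d  c  c  b  a
    0  0  0  0  0  0
  c 0  0  1  1  1  1
  d 0  1  1  1  1  1
  b 0  1  1  1  2  2
  c 0  1  2  2  2  2
  a 0  1  2  2  2  3
  d 0  1  2  2  2  3
  a 0  1  2  2  2  3
LCS: 'cba'
LCS length = 3

3


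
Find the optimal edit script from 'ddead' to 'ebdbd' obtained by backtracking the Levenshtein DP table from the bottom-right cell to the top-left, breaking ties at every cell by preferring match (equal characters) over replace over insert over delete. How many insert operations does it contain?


Edit distance = 4. Backtracking from cell (5, 5) with preference match > replace > insert > delete,
then listing the resulting alignment 'ddead' -> 'ebdbd' left to right:
  Step 1: replace d->e
  Step 2: replace d->b
  Step 3: replace e->d
  Step 4: replace a->b
  Step 5: keep 'd'
Total insertions: 0

0


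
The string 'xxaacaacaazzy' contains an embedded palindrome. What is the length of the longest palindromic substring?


Scanning 'xxaacaacaazzy' for palindromic substrings.
Substring at positions 2-9: 'aacaacaa'.
Check: reverse('aacaacaa') = 'aacaacaa' -> palindrome confirmed.
Neighbouring characters ('x' / 'z') break symmetry, so it cannot extend further.
No longer palindromic substring exists; longest length = 8

8


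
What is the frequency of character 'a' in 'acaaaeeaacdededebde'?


Scanning 'acaaaeeaacdededebde' for 'a':
  Position 0: 'a' -> MATCH (count: 1)
  Position 2: 'a' -> MATCH (count: 2)
  Position 3: 'a' -> MATCH (count: 3)
  Position 4: 'a' -> MATCH (count: 4)
  Position 7: 'a' -> MATCH (count: 5)
  Position 8: 'a' -> MATCH (count: 6)
Total occurrences of 'a': 6

6


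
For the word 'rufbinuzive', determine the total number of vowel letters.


Scanning each character of 'rufbinuzive':
  Position 1: 'r' -> consonant (running count: 0)
  Position 2: 'u' -> vowel (running count: 1)
  Position 3: 'f' -> consonant (running count: 1)
  Position 4: 'b' -> consonant (running count: 1)
  Position 5: 'i' -> vowel (running count: 2)
  Position 6: 'n' -> consonant (running count: 2)
  Position 7: 'u' -> vowel (running count: 3)
  Position 8: 'z' -> consonant (running count: 3)
  Position 9: 'i' -> vowel (running count: 4)
  Position 10: 'v' -> consonant (running count: 4)
  Position 11: 'e' -> vowel (running count: 5)
Total vowels: 5

5


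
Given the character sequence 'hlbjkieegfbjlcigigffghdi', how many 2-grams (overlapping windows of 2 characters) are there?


String 'hlbjkieegfbjlcigigffghdi' has length L = 24.
Number of overlapping n-grams = L - n + 1
Substituting: 24 - 2 + 1 = 23

23


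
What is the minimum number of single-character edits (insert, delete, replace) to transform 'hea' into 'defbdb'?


Building DP table for s1='hea' (len 3) and s2='defbdb' (len 6):
       d  e  f  b  d  b
    0  1  2  3  4  5  6
  h 1  1  2  3  4  5  6
  e 2  2  1  2  3  4  5
  a 3  3  2  2  3  4  5
Edit distance = dp[3][6] = 5

5


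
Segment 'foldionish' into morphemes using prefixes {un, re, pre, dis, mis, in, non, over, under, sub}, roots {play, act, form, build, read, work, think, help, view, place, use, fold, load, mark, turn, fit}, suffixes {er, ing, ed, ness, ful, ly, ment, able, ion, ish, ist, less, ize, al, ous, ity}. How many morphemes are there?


Segmenting 'foldionish' against the inventory:
  'fold' -> root (morpheme 1)
  'ion' -> suffix (morpheme 2)
  'ish' -> suffix (morpheme 3)
Total morphemes: 3

3


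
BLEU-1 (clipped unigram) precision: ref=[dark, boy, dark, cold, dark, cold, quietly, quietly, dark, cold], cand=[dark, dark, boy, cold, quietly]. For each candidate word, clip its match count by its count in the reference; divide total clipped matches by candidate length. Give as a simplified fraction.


Reference word counts: {'boy': 1, 'cold': 3, 'dark': 4, 'quietly': 2}
Checking each candidate word (with clipping):
  'dark' -> in reference (ref count 4, used 1/4) -> match (matches: 1)
  'dark' -> in reference (ref count 4, used 2/4) -> match (matches: 2)
  'boy' -> in reference (ref count 1, used 1/1) -> match (matches: 3)
  'cold' -> in reference (ref count 3, used 1/3) -> match (matches: 4)
  'quietly' -> in reference (ref count 2, used 1/2) -> match (matches: 5)
Clipped matches: 5, Candidate length: 5
Precision = 5/5 = 1

1


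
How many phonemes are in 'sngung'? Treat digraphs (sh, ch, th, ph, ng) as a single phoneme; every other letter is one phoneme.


Parsing 'sngung' greedily, digraphs first:
  's' -> consonant phoneme (phonemes so far: 1)
  'ng' -> digraph (1 consonant phoneme) (phonemes so far: 2)
  'u' -> vowel phoneme (phonemes so far: 3)
  'ng' -> digraph (1 consonant phoneme) (phonemes so far: 4)
Total phonemes: 4

4


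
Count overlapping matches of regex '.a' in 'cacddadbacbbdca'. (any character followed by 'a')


Pattern: .a means any character followed by 'a'.
Scanning 'cacddadbacbbdca' position-by-position:
  Pos 0: window 'ca' -> MATCH
  Pos 1: window 'ac' -> no
  Pos 2: window 'cd' -> no
  Pos 3: window 'dd' -> no
  Pos 4: window 'da' -> MATCH
  Pos 5: window 'ad' -> no
  Pos 6: window 'db' -> no
  Pos 7: window 'ba' -> MATCH
  Pos 8: window 'ac' -> no
  Pos 9: window 'cb' -> no
  Pos 10: window 'bb' -> no
  Pos 11: window 'bd' -> no
  Pos 12: window 'dc' -> no
  Pos 13: window 'ca' -> MATCH
  Pos 14: window 'a' -> no
Total matches: 4

4


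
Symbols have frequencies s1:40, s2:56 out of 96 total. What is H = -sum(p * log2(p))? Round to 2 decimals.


Computing entropy H = -sum(p_i * log2(p_i)):
  s1: p = 40/96 = 0.4167, -p*log2(p) = 0.5263
  s2: p = 56/96 = 0.5833, -p*log2(p) = 0.4536
H = sum of terms = 0.9799
Rounded to 2 decimals: 0.98

0.98


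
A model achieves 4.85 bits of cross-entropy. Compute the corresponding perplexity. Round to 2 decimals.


Perplexity formula: PP = 2^H
H = 4.85
PP = 2^4.85
Decompose: 2^4.85 = 2^4 * 2^0.85
2^4 = 16, 2^0.85 ~ 1.8025009
PP ~ 16 * 1.8025009 = 28.8400144
Rounded to 2 decimals: 28.84

28.84


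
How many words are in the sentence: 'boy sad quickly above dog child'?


Counting words by splitting on spaces:
  Word 1: 'boy'
  Word 2: 'sad'
  Word 3: 'quickly'
  Word 4: 'above'
  Word 5: 'dog'
  Word 6: 'child'
Total words: 6

6


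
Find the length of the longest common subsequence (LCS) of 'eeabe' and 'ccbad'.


DP table for LCS of 'eeabe' and 'ccbad':
       c  c  b  a  d
    0  0  0  0  0  0
  e 0  0  0  0  0  0
  e 0  0  0  0  0  0
  a 0  0  0  0  1  1
  b 0  0  0  1  1  1
  e 0  0  0  1  1  1
LCS: 'a'
LCS length = 1

1


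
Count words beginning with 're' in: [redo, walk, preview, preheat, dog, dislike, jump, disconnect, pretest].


Checking each word for prefix 're':
  'redo' -> YES, starts with 're' (count: 1)
  'walk' -> no (count: 1)
  'preview' -> no (count: 1)
  'preheat' -> no (count: 1)
  'dog' -> no (count: 1)
  'dislike' -> no (count: 1)
  'jump' -> no (count: 1)
  'disconnect' -> no (count: 1)
  'pretest' -> no (count: 1)
Total with prefix 're': 1

1


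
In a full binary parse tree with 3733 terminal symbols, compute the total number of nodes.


Leaf nodes (terminals): 3733
Internal nodes = n - 1 = 3733 - 1 = 3732
Total = leaves + internal = 3733 + 3732 = 7465

7465


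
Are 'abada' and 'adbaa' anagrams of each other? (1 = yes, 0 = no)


Sort characters of 'abada': 'aaabd'
Sort characters of 'adbaa': 'aaabd'
Sorted forms match -> they ARE anagrams
Result: 1

1


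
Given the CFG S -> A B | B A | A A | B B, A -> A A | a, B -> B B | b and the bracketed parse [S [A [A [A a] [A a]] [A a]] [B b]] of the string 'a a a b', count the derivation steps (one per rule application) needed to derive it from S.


Every bracketed nonterminal node [X ...] in the tree is produced by exactly one rule application.
Reading the tree off as a leftmost derivation:
  Step 1: S  =>  A B   (applied S -> A B)
  Step 2: A B  =>  A A B   (applied A -> A A)
  Step 3: A A B  =>  A A A B   (applied A -> A A)
  Step 4: A A A B  =>  a A A B   (applied A -> a)
  Step 5: a A A B  =>  a a A B   (applied A -> a)
  Step 6: a a A B  =>  a a a B   (applied A -> a)
  Step 7: a a a B  =>  a a a b   (applied B -> b)
Final yield: a a a b
Total rewrite steps: 7

7


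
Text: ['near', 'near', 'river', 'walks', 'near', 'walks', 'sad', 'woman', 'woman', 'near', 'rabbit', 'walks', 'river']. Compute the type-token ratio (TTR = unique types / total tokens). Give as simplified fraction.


Tokens: 13
Unique types: ('near', 'rabbit', 'river', 'sad', 'walks', 'woman') = 6
TTR = 6/13
Already in lowest terms.

6/13


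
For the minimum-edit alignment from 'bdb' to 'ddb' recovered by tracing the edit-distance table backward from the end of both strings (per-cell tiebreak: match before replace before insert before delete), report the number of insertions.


Edit distance = 1. Backtracking from cell (3, 3) with preference match > replace > insert > delete,
then listing the resulting alignment 'bdb' -> 'ddb' left to right:
  Step 1: replace b->d
  Step 2: keep 'd'
  Step 3: keep 'b'
Total insertions: 0

0


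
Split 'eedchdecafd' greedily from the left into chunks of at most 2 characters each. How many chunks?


'eedchdecafd' has 11 characters.
Chunking with max size 2:
  Chunk 1: 'ee' (positions 0-1)
  Chunk 2: 'dc' (positions 2-3)
  Chunk 3: 'hd' (positions 4-5)
  Chunk 4: 'ec' (positions 6-7)
  Chunk 5: 'af' (positions 8-9)
  Chunk 6: 'd' (positions 10-10)
Total chunks: ceil(11 / 2) = 6

6


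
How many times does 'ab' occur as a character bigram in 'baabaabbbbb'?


Scanning 'baabaabbbbb' for bigram 'ab':
  Position 0: 'ba' -> no
  Position 1: 'aa' -> no
  Position 2: 'ab' -> MATCH
  Position 3: 'ba' -> no
  Position 4: 'aa' -> no
  Position 5: 'ab' -> MATCH
  Position 6: 'bb' -> no
  Position 7: 'bb' -> no
  Position 8: 'bb' -> no
  Position 9: 'bb' -> no
Total matches: 2

2


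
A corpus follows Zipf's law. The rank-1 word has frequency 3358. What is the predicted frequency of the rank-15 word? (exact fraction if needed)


Zipf's law: freq(rank) = f1 / rank
f1 = 3358, rank = 15
freq = 3358 / 15
GCD(3358, 15) = 1
Simplified: 3358/15

3358/15


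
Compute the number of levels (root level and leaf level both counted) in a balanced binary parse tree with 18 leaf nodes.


In a balanced binary tree with n leaves the deepest leaf is ceil(log2(n)) edges below the root,
so counting node levels inclusive of root and leaves gives ceil(log2(n)) + 1 levels.
log2(18) = 4.1699
ceil(4.1699) = 5
levels = 5 + 1 = 6

6


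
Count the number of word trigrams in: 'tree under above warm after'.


Word trigrams from [5] words:
  Trigram 1: (tree under above)
  Trigram 2: (under above warm)
  Trigram 3: (above warm after)
Total word trigrams: 5 - 2 = 3

3


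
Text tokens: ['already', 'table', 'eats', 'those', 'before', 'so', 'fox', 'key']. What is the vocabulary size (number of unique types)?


Listing all tokens and tracking unique types:
  Token 1: 'already' -> NEW (unique so far: 1)
  Token 2: 'table' -> NEW (unique so far: 2)
  Token 3: 'eats' -> NEW (unique so far: 3)
  Token 4: 'those' -> NEW (unique so far: 4)
  Token 5: 'before' -> NEW (unique so far: 5)
  Token 6: 'so' -> NEW (unique so far: 6)
  Token 7: 'fox' -> NEW (unique so far: 7)
  Token 8: 'key' -> NEW (unique so far: 8)
Unique types: ('already', 'before', 'eats', 'fox', 'key', 'so', 'table', 'those')
Vocabulary size: 8

8


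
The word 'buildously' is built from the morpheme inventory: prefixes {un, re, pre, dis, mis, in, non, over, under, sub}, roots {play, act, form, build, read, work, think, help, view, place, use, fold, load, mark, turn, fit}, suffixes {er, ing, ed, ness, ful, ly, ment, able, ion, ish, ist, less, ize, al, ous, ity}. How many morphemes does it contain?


Segmenting 'buildously' against the inventory:
  'build' -> root (morpheme 1)
  'ous' -> suffix (morpheme 2)
  'ly' -> suffix (morpheme 3)
Total morphemes: 3

3


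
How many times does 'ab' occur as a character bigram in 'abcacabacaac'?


Scanning 'abcacabacaac' for bigram 'ab':
  Position 0: 'ab' -> MATCH
  Position 1: 'bc' -> no
  Position 2: 'ca' -> no
  Position 3: 'ac' -> no
  Position 4: 'ca' -> no
  Position 5: 'ab' -> MATCH
  Position 6: 'ba' -> no
  Position 7: 'ac' -> no
  Position 8: 'ca' -> no
  Position 9: 'aa' -> no
  Position 10: 'ac' -> no
Total matches: 2

2


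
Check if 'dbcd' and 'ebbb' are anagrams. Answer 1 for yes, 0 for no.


Sort characters of 'dbcd': 'bcdd'
Sort characters of 'ebbb': 'bbbe'
Sorted forms differ -> they are NOT anagrams
Result: 0

0


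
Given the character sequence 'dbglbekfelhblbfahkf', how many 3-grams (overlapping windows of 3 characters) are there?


String 'dbglbekfelhblbfahkf' has length L = 19.
Number of overlapping n-grams = L - n + 1
Substituting: 19 - 3 + 1 = 17

17


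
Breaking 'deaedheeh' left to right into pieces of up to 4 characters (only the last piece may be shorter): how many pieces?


'deaedheeh' has 9 characters.
Chunking with max size 4:
  Chunk 1: 'deae' (positions 0-3)
  Chunk 2: 'dhee' (positions 4-7)
  Chunk 3: 'h' (positions 8-8)
Total chunks: ceil(9 / 4) = 3

3


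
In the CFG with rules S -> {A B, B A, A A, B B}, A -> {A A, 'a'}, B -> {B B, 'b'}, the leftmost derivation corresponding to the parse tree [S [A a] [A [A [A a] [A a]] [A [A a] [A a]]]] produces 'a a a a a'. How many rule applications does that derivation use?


Every bracketed nonterminal node [X ...] in the tree is produced by exactly one rule application.
Reading the tree off as a leftmost derivation:
  Step 1: S  =>  A A   (applied S -> A A)
  Step 2: A A  =>  a A   (applied A -> a)
  Step 3: a A  =>  a A A   (applied A -> A A)
  Step 4: a A A  =>  a A A A   (applied A -> A A)
  Step 5: a A A A  =>  a a A A   (applied A -> a)
  Step 6: a a A A  =>  a a a A   (applied A -> a)
  Step 7: a a a A  =>  a a a A A   (applied A -> A A)
  Step 8: a a a A A  =>  a a a a A   (applied A -> a)
  Step 9: a a a a A  =>  a a a a a   (applied A -> a)
Final yield: a a a a a
Total rewrite steps: 9

9


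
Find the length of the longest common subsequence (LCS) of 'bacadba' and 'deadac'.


DP table for LCS of 'bacadba' and 'deadac':
       d  e  a  d  a  c
    0  0  0  0  0  0  0
  b 0  0  0  0  0  0  0
  a 0  0  0  1  1  1  1
  c 0  0  0  1  1  1  2
  a 0  0  0  1  1  2  2
  d 0  1  1  1  2  2  2
  b 0  1  1  1  2  2  2
  a 0  1  1  2  2  3  3
LCS: 'ada'
LCS length = 3

3


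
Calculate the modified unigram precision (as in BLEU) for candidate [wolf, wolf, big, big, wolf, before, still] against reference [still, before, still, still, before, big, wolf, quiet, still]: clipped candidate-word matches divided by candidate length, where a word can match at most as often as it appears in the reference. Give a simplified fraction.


Reference word counts: {'before': 2, 'big': 1, 'quiet': 1, 'still': 4, 'wolf': 1}
Checking each candidate word (with clipping):
  'wolf' -> in reference (ref count 1, used 1/1) -> match (matches: 1)
  'wolf' -> ref count 1 already used up (1/1) -> clipped, no match (matches: 1)
  'big' -> in reference (ref count 1, used 1/1) -> match (matches: 2)
  'big' -> ref count 1 already used up (1/1) -> clipped, no match (matches: 2)
  'wolf' -> ref count 1 already used up (1/1) -> clipped, no match (matches: 2)
  'before' -> in reference (ref count 2, used 1/2) -> match (matches: 3)
  'still' -> in reference (ref count 4, used 1/4) -> match (matches: 4)
Clipped matches: 4, Candidate length: 7
Precision = 4/7

4/7


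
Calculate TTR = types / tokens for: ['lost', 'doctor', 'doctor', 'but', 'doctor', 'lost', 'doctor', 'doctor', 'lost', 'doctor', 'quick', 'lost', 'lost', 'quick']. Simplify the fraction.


Tokens: 14
Unique types: ('but', 'doctor', 'lost', 'quick') = 4
TTR = 4/14
Simplify: divide both by 2 -> 2/7
TTR = 2/7

2/7


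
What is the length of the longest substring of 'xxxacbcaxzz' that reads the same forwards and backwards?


Scanning 'xxxacbcaxzz' for palindromic substrings.
Substring at positions 2-8: 'xacbcax'.
Check: reverse('xacbcax') = 'xacbcax' -> palindrome confirmed.
Neighbouring characters ('x' / 'z') break symmetry, so it cannot extend further.
No longer palindromic substring exists; longest length = 7

7


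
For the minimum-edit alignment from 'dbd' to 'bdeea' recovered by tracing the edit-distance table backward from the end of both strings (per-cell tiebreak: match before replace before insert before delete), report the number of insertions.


Edit distance = 4. Backtracking from cell (3, 5) with preference match > replace > insert > delete,
then listing the resulting alignment 'dbd' -> 'bdeea' left to right:
  Step 1: insert 'b' [insertion #1]
  Step 2: keep 'd'
  Step 3: insert 'e' [insertion #2]
  Step 4: replace b->e
  Step 5: replace d->a
Total insertions: 2

2


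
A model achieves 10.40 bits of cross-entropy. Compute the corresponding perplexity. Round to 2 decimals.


Perplexity formula: PP = 2^H
H = 10.40
PP = 2^10.40
Decompose: 2^10.40 = 2^10 * 2^0.40
2^10 = 1024, 2^0.40 ~ 1.3195079
PP ~ 1024 * 1.3195079 = 1351.1760896
Rounded to 2 decimals: 1351.18

1351.18


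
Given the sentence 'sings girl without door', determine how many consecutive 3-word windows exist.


Word trigrams from [4] words:
  Trigram 1: (sings girl without)
  Trigram 2: (girl without door)
Total word trigrams: 4 - 2 = 2

2


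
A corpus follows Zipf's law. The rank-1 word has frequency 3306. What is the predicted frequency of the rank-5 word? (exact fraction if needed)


Zipf's law: freq(rank) = f1 / rank
f1 = 3306, rank = 5
freq = 3306 / 5
GCD(3306, 5) = 1
Simplified: 3306/5

3306/5


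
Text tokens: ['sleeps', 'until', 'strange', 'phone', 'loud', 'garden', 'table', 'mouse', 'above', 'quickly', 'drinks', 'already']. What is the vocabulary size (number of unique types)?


Listing all tokens and tracking unique types:
  Token 1: 'sleeps' -> NEW (unique so far: 1)
  Token 2: 'until' -> NEW (unique so far: 2)
  Token 3: 'strange' -> NEW (unique so far: 3)
  Token 4: 'phone' -> NEW (unique so far: 4)
  Token 5: 'loud' -> NEW (unique so far: 5)
  Token 6: 'garden' -> NEW (unique so far: 6)
  Token 7: 'table' -> NEW (unique so far: 7)
  Token 8: 'mouse' -> NEW (unique so far: 8)
  Token 9: 'above' -> NEW (unique so far: 9)
  Token 10: 'quickly' -> NEW (unique so far: 10)
  Token 11: 'drinks' -> NEW (unique so far: 11)
  Token 12: 'already' -> NEW (unique so far: 12)
Unique types: ('above', 'already', 'drinks', 'garden', 'loud', 'mouse', 'phone', 'quickly', 'sleeps', 'strange', 'table', 'until')
Vocabulary size: 12

12


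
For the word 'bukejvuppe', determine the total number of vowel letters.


Scanning each character of 'bukejvuppe':
  Position 1: 'b' -> consonant (running count: 0)
  Position 2: 'u' -> vowel (running count: 1)
  Position 3: 'k' -> consonant (running count: 1)
  Position 4: 'e' -> vowel (running count: 2)
  Position 5: 'j' -> consonant (running count: 2)
  Position 6: 'v' -> consonant (running count: 2)
  Position 7: 'u' -> vowel (running count: 3)
  Position 8: 'p' -> consonant (running count: 3)
  Position 9: 'p' -> consonant (running count: 3)
  Position 10: 'e' -> vowel (running count: 4)
Total vowels: 4

4


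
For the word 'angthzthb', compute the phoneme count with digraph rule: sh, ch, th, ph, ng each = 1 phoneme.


Parsing 'angthzthb' greedily, digraphs first:
  'a' -> vowel phoneme (phonemes so far: 1)
  'ng' -> digraph (1 consonant phoneme) (phonemes so far: 2)
  'th' -> digraph (1 consonant phoneme) (phonemes so far: 3)
  'z' -> consonant phoneme (phonemes so far: 4)
  'th' -> digraph (1 consonant phoneme) (phonemes so far: 5)
  'b' -> consonant phoneme (phonemes so far: 6)
Total phonemes: 6

6


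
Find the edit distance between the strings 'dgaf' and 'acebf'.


Building DP table for s1='dgaf' (len 4) and s2='acebf' (len 5):
       a  c  e  b  f
    0  1  2  3  4  5
  d 1  1  2  3  4  5
  g 2  2  2  3  4  5
  a 3  2  3  3  4  5
  f 4  3  3  4  4  4
Edit distance = dp[4][5] = 4

4


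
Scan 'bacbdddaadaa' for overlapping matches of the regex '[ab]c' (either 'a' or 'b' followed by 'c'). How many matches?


Pattern: [ab]c means either 'a' or 'b' followed by 'c'.
Scanning 'bacbdddaadaa' position-by-position:
  Pos 0: window 'ba' -> no
  Pos 1: window 'ac' -> MATCH
  Pos 2: window 'cb' -> no
  Pos 3: window 'bd' -> no
  Pos 4: window 'dd' -> no
  Pos 5: window 'dd' -> no
  Pos 6: window 'da' -> no
  Pos 7: window 'aa' -> no
  Pos 8: window 'ad' -> no
  Pos 9: window 'da' -> no
  Pos 10: window 'aa' -> no
  Pos 11: window 'a' -> no
Total matches: 1

1


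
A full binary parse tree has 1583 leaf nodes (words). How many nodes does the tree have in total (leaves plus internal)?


Leaf nodes (terminals): 1583
Internal nodes = n - 1 = 1583 - 1 = 1582
Total = leaves + internal = 1583 + 1582 = 3165

3165


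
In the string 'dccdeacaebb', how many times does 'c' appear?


Scanning 'dccdeacaebb' for 'c':
  Position 1: 'c' -> MATCH (count: 1)
  Position 2: 'c' -> MATCH (count: 2)
  Position 6: 'c' -> MATCH (count: 3)
Total occurrences of 'c': 3

3


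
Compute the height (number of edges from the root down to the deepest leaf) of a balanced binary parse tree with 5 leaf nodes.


In a balanced binary tree with n leaves the deepest leaf is ceil(log2(n)) edges below the root.
log2(5) = 2.3219
ceil(2.3219) = 3
height (edges) = 3

3


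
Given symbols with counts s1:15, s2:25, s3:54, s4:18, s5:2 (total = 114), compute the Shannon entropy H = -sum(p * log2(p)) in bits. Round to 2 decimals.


Computing entropy H = -sum(p_i * log2(p_i)):
  s1: p = 15/114 = 0.1316, -p*log2(p) = 0.3850
  s2: p = 25/114 = 0.2193, -p*log2(p) = 0.4801
  s3: p = 54/114 = 0.4737, -p*log2(p) = 0.5106
  s4: p = 18/114 = 0.1579, -p*log2(p) = 0.4205
  s5: p = 2/114 = 0.0175, -p*log2(p) = 0.1023
H = sum of terms = 1.8985
Rounded to 2 decimals: 1.90

1.90


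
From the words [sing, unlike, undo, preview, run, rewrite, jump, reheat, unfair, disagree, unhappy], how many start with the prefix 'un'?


Checking each word for prefix 'un':
  'sing' -> no (count: 0)
  'unlike' -> YES, starts with 'un' (count: 1)
  'undo' -> YES, starts with 'un' (count: 2)
  'preview' -> no (count: 2)
  'run' -> no (count: 2)
  'rewrite' -> no (count: 2)
  'jump' -> no (count: 2)
  'reheat' -> no (count: 2)
  'unfair' -> YES, starts with 'un' (count: 3)
  'disagree' -> no (count: 3)
  'unhappy' -> YES, starts with 'un' (count: 4)
Total with prefix 'un': 4

4


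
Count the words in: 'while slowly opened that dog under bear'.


Counting words by splitting on spaces:
  Word 1: 'while'
  Word 2: 'slowly'
  Word 3: 'opened'
  Word 4: 'that'
  Word 5: 'dog'
  Word 6: 'under'
  Word 7: 'bear'
Total words: 7

7


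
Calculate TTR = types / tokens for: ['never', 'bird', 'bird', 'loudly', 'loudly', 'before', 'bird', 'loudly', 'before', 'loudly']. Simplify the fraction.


Tokens: 10
Unique types: ('before', 'bird', 'loudly', 'never') = 4
TTR = 4/10
Simplify: divide both by 2 -> 2/5
TTR = 2/5

2/5


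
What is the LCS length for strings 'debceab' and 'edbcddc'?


DP table for LCS of 'debceab' and 'edbcddc':
       e  d  b  c  d  d  c
    0  0  0  0  0  0  0  0
  d 0  0  1  1  1  1  1  1
  e 0  1  1  1  1  1  1  1
  b 0  1  1  2  2  2  2  2
  c 0  1  1  2  3  3  3  3
  e 0  1  1  2  3  3  3  3
  a 0  1  1  2  3  3  3  3
  b 0  1  1  2  3  3  3  3
LCS: 'dbc'
LCS length = 3

3


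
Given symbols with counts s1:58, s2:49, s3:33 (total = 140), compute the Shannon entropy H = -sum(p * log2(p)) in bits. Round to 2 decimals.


Computing entropy H = -sum(p_i * log2(p_i)):
  s1: p = 58/140 = 0.4143, -p*log2(p) = 0.5267
  s2: p = 49/140 = 0.3500, -p*log2(p) = 0.5301
  s3: p = 33/140 = 0.2357, -p*log2(p) = 0.4914
H = sum of terms = 1.5482
Rounded to 2 decimals: 1.55

1.55


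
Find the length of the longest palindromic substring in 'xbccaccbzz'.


Scanning 'xbccaccbzz' for palindromic substrings.
Substring at positions 1-7: 'bccaccb'.
Check: reverse('bccaccb') = 'bccaccb' -> palindrome confirmed.
Neighbouring characters ('x' / 'z') break symmetry, so it cannot extend further.
No longer palindromic substring exists; longest length = 7

7


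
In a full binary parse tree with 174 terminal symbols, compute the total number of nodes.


Leaf nodes (terminals): 174
Internal nodes = n - 1 = 174 - 1 = 173
Total = leaves + internal = 174 + 173 = 347

347


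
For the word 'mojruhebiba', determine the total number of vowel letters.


Scanning each character of 'mojruhebiba':
  Position 1: 'm' -> consonant (running count: 0)
  Position 2: 'o' -> vowel (running count: 1)
  Position 3: 'j' -> consonant (running count: 1)
  Position 4: 'r' -> consonant (running count: 1)
  Position 5: 'u' -> vowel (running count: 2)
  Position 6: 'h' -> consonant (running count: 2)
  Position 7: 'e' -> vowel (running count: 3)
  Position 8: 'b' -> consonant (running count: 3)
  Position 9: 'i' -> vowel (running count: 4)
  Position 10: 'b' -> consonant (running count: 4)
  Position 11: 'a' -> vowel (running count: 5)
Total vowels: 5

5


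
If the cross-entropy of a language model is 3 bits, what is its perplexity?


Perplexity formula: PP = 2^H
H = 3
PP = 2^3
Steps: 2^1 = 2, 2^2 = 4, 2^3 = 8
PP = 8

8


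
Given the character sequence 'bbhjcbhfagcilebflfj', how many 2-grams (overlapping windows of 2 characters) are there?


String 'bbhjcbhfagcilebflfj' has length L = 19.
Number of overlapping n-grams = L - n + 1
Substituting: 19 - 2 + 1 = 18

18


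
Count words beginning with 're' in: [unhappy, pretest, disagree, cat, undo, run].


Checking each word for prefix 're':
  'unhappy' -> no (count: 0)
  'pretest' -> no (count: 0)
  'disagree' -> no (count: 0)
  'cat' -> no (count: 0)
  'undo' -> no (count: 0)
  'run' -> no (count: 0)
Total with prefix 're': 0

0


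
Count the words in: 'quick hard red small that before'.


Counting words by splitting on spaces:
  Word 1: 'quick'
  Word 2: 'hard'
  Word 3: 'red'
  Word 4: 'small'
  Word 5: 'that'
  Word 6: 'before'
Total words: 6

6


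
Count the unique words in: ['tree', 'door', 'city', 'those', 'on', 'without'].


Listing all tokens and tracking unique types:
  Token 1: 'tree' -> NEW (unique so far: 1)
  Token 2: 'door' -> NEW (unique so far: 2)
  Token 3: 'city' -> NEW (unique so far: 3)
  Token 4: 'those' -> NEW (unique so far: 4)
  Token 5: 'on' -> NEW (unique so far: 5)
  Token 6: 'without' -> NEW (unique so far: 6)
Unique types: ('city', 'door', 'on', 'those', 'tree', 'without')
Vocabulary size: 6

6
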